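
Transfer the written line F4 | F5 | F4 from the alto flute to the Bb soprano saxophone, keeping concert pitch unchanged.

D4 D5 D4

First find concert pitch: the alto flute sounds a perfect fourth below written, so F4 F5 F4 sounds C4 C5 C4.
Then write for Bb soprano saxophone: it sounds a major second below written, so the part must be a major second above concert.
C4 → D4
C5 → D5
C4 → D4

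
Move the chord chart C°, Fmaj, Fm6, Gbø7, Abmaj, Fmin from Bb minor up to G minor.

Bb minor up to G minor is a major sixth; each chord root moves by that interval while the quality stays the same.
C°: root C up a major sixth → A, giving A°.
Fmaj: root F up a major sixth → D, giving Dmaj.
Fm6: root F up a major sixth → D, giving Dm6.
Gbø7: root Gb up a major sixth → Eb, giving Ebø7.
Abmaj: root Ab up a major sixth → F, giving Fmaj.
Fmin: root F up a major sixth → D, giving Dmin.

A° Dmaj Dm6 Ebø7 Fmaj Dmin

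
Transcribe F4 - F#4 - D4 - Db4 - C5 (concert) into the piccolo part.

The piccolo sounds a perfect octave above written, so the written part must be a perfect octave below concert — transpose each note down.
F4 → F3
F#4 → F#3
D4 → D3
Db4 → Db3
C5 → C4

F3 F#3 D3 Db3 C4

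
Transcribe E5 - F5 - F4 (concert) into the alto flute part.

Written C4 sounds as G3 on the alto flute, so concert pitches are written a perfect fourth up.
E5 → A5
F5 → Bb5
F4 → Bb4

A5 Bb5 Bb4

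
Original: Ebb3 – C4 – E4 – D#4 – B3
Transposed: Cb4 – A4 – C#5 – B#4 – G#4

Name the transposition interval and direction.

up a major sixth

From Ebb3 to Cb4 is 6 letter names — a sixth of some quality.
Ebb3 to Cb4 is 9 semitones, which makes it a major sixth; the second version is higher, so the direction is up.
Checking another pair — B3 → G#4 — gives the same interval.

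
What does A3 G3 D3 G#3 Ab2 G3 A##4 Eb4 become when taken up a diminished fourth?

Db4 Cb4 Gb3 C4 Dbb3 Cb4 D#5 Abb4

A3 gives Db4
G3 gives Cb4
D3 gives Gb3
G#3 gives C4
Ab2 gives Dbb3
G3 gives Cb4
A##4 gives D#5
Eb4 gives Abb4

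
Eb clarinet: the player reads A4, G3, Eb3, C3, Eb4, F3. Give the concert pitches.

C5 Bb3 Gb3 Eb3 Gb4 Ab3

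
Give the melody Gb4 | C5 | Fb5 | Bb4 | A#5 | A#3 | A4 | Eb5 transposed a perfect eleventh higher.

Cb6 F6 Bbb6 Eb6 D#7 D#5 D6 Ab6

Gb4 up a perfect eleventh is Cb6.
C5: an eleventh up reaches F, and 17 semitones makes it F6.
A perfect eleventh up from Fb5 gives Bbb6.
A perfect eleventh up from Bb4 gives Eb6.
A#5 up a perfect eleventh is D#7.
A#3 up a perfect eleventh is D#5.
A4: an eleventh up reaches D, and 17 semitones makes it D6.
Eb5: an eleventh up reaches A, and 17 semitones makes it Ab6.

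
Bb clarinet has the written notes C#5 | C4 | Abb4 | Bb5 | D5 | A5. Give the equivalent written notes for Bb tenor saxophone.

First find concert pitch: the Bb clarinet sounds a major second below written, so C#5 C4 Abb4 Bb5 D5 A5 sounds B4 Bb3 Gbb4 Ab5 C5 G5.
Then write for Bb tenor saxophone: it sounds a major ninth below written, so the part must be a major ninth above concert.
B4 → C#6
Bb3 → C5
Gbb4 → Abb5
Ab5 → Bb6
C5 → D6
G5 → A6

C#6 C5 Abb5 Bb6 D6 A6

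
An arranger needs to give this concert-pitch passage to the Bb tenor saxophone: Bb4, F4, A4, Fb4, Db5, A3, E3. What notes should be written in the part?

The Bb tenor saxophone sounds a major ninth below written, so the written part must be a major ninth above concert — transpose each note up.
Bb4 to C6
F4 to G5
A4 to B5
Fb4 to Gb5
Db5 to Eb6
A3 to B4
E3 to F#4

C6 G5 B5 Gb5 Eb6 B4 F#4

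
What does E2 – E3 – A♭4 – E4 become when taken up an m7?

E2 up a minor seventh is D3.
E3 up a minor seventh is D4.
Ab4 up a minor seventh is Gb5.
A minor seventh up from E4 gives D5.

D3 D4 Gb5 D5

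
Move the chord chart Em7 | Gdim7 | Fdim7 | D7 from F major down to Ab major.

Gm7 Bbdim7 Abdim7 F7

F major down to Ab major is a major sixth; each chord root moves by that interval while the quality stays the same.
Em7: root E down a major sixth → G, giving Gm7.
Gdim7: root G down a major sixth → Bb, giving Bbdim7.
Fdim7: root F down a major sixth → Ab, giving Abdim7.
D7: root D down a major sixth → F, giving F7.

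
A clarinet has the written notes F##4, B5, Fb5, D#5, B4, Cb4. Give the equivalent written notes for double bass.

First find concert pitch: the A clarinet sounds a minor third below written, so F##4 B5 Fb5 D#5 B4 Cb4 sounds D##4 G#5 Db5 B#4 G#4 Ab3.
Then write for double bass: it sounds a perfect octave below written, so the part must be a perfect octave above concert.
D##4 → D##5
G#5 → G#6
Db5 → Db6
B#4 → B#5
G#4 → G#5
Ab3 → Ab4

D##5 G#6 Db6 B#5 G#5 Ab4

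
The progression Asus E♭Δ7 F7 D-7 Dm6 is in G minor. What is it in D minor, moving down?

Esus BbΔ7 C7 A-7 Am6

G minor down to D minor is a perfect fourth; each chord root moves by that interval while the quality stays the same.
Asus: root A down a perfect fourth → E, giving Esus.
E♭Δ7: root E♭ down a perfect fourth → Bb, giving BbΔ7.
F7: root F down a perfect fourth → C, giving C7.
D-7: root D down a perfect fourth → A, giving A-7.
Dm6: root D down a perfect fourth → A, giving Am6.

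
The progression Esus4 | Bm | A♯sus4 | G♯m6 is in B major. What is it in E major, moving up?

B major up to E major is a perfect fourth; each chord root moves by that interval while the quality stays the same.
Esus4: root E up a perfect fourth → A, giving Asus4.
Bm: root B up a perfect fourth → E, giving Em.
A♯sus4: root A♯ up a perfect fourth → D#, giving D#sus4.
G♯m6: root G♯ up a perfect fourth → C#, giving C#m6.

Asus4 Em D#sus4 C#m6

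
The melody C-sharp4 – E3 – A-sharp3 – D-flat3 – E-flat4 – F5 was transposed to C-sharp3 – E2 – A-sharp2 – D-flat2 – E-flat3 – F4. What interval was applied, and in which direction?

down a perfect octave

Take the first pair: C#4 → C#3. C to C spans 8 letter names, so the interval is some kind of octave.
C#3 to C#4 is 12 semitones, which makes it a perfect octave; the second version is lower, so the direction is down.
Checking another pair — F5 → F4 — gives the same interval.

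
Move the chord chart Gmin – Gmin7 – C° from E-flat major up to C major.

E-flat major up to C major is a major sixth; each chord root moves by that interval while the quality stays the same.
Gmin: root G up a major sixth → E, giving Emin.
Gmin7: root G up a major sixth → E, giving Emin7.
C°: root C up a major sixth → A, giving A°.

Emin Emin7 A°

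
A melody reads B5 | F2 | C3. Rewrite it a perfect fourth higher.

B5 up a perfect fourth is E6.
A perfect fourth up from F2 gives Bb2.
C3: a fourth up reaches F, and 5 semitones makes it F3.

E6 Bb2 F3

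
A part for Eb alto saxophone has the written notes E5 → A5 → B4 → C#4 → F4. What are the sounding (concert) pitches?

G4 C5 D4 E3 Ab3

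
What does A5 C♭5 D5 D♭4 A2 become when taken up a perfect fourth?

A5 → D6
Cb5 → Fb5
D5 → G5
Db4 → Gb4
A2 → D3

D6 Fb5 G5 Gb4 D3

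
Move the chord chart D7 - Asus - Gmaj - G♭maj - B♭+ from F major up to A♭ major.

F7 Csus Bbmaj Bbbmaj Db+

F major up to A♭ major is a minor third; each chord root moves by that interval while the quality stays the same.
D7: root D up a minor third → F, giving F7.
Asus: root A up a minor third → C, giving Csus.
Gmaj: root G up a minor third → Bb, giving Bbmaj.
G♭maj: root G♭ up a minor third → Bbb, giving Bbbmaj.
B♭+: root B♭ up a minor third → Db, giving Db+.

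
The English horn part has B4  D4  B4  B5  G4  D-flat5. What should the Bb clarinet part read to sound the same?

F#4 A3 F#4 F#5 D4 Ab4

First find concert pitch: the English horn sounds a perfect fifth below written, so B4 D4 B4 B5 G4 D-flat5 sounds E4 G3 E4 E5 C4 Gb4.
Then write for Bb clarinet: it sounds a major second below written, so the part must be a major second above concert.
E4 → F#4
G3 → A3
E4 → F#4
E5 → F#5
C4 → D4
Gb4 → Ab4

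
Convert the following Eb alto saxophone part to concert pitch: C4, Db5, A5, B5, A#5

Written C4 on the Eb alto saxophone sounds as Eb3, a major sixth lower; apply that shift to every note.
C4 -> Eb3
Db5 -> Fb4
A5 -> C5
B5 -> D5
A#5 -> C#5

Eb3 Fb4 C5 D5 C#5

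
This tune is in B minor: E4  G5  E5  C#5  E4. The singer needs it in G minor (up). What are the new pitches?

C5 Eb6 C6 A5 C5

B minor to G minor up is a minor sixth, so every note moves up by that interval.
E4 to C5
G5 to Eb6
E5 to C6
C#5 to A5
E4 to C5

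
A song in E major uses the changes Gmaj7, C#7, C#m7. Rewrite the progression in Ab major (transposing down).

Cbmaj7 F7 Fm7

E major down to Ab major is an augmented fifth; each chord root moves by that interval while the quality stays the same.
Gmaj7: root G down an augmented fifth → Cb, giving Cbmaj7.
C#7: root C# down an augmented fifth → F, giving F7.
C#m7: root C# down an augmented fifth → F, giving Fm7.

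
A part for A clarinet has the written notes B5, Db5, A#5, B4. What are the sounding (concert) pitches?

G#5 Bb4 F##5 G#4

The A clarinet sounds a minor third below written, so transpose each written note down a minor third.
B5 becomes G#5
Db5 becomes Bb4
A#5 becomes F##5
B4 becomes G#4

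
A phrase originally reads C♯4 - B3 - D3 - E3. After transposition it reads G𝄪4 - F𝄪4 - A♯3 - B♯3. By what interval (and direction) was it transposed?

up an augmented fifth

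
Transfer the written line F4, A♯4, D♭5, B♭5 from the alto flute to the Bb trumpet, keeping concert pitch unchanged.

First find concert pitch: the alto flute sounds a perfect fourth below written, so F4 A♯4 D♭5 B♭5 sounds C4 E#4 Ab4 F5.
Then write for Bb trumpet: it sounds a major second below written, so the part must be a major second above concert.
C4 → D4
E#4 → F##4
Ab4 → Bb4
F5 → G5

D4 F##4 Bb4 G5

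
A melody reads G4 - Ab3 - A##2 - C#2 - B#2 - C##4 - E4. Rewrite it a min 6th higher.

Eb5 Fb4 F##3 A2 G#3 A#4 C5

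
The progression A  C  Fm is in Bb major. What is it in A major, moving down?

G# B Em

Bb major down to A major is a minor second; each chord root moves by that interval while the quality stays the same.
A: root A down a minor second → G#, giving G#.
C: root C down a minor second → B, giving B.
Fm: root F down a minor second → E, giving Em.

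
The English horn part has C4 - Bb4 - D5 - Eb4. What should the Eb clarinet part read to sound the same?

First find concert pitch: the English horn sounds a perfect fifth below written, so C4 Bb4 D5 Eb4 sounds F3 Eb4 G4 Ab3.
Then write for Eb clarinet: it sounds a minor third above written, so the part must be a minor third below concert.
F3 → D3
Eb4 → C4
G4 → E4
Ab3 → F3

D3 C4 E4 F3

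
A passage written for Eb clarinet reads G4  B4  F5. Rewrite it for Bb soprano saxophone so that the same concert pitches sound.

First find concert pitch: the Eb clarinet sounds a minor third above written, so G4 B4 F5 sounds Bb4 D5 Ab5.
Then write for Bb soprano saxophone: it sounds a major second below written, so the part must be a major second above concert.
Bb4 → C5
D5 → E5
Ab5 → Bb5

C5 E5 Bb5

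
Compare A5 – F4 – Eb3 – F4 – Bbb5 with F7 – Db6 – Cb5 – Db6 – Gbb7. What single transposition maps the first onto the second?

Take the first pair: A5 → F7. A to F spans 13 letter names, so the interval is some kind of thirteenth.
A5 to F7 is 20 semitones, which makes it a minor thirteenth; the second version is higher, so the direction is up.
Checking another pair — Bbb5 → Gbb7 — gives the same interval.

up a minor thirteenth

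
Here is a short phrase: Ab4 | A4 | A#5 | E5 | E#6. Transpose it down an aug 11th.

Ebb3 Eb3 E4 Bb3 B4

Ab4: an eleventh down reaches E, and 18 semitones makes it Ebb3.
An augmented eleventh down from A4 gives Eb3.
A#5: an eleventh down reaches E, and 18 semitones makes it E4.
E5 down an augmented eleventh is Bb3.
E#6: an eleventh down reaches B, and 18 semitones makes it B4.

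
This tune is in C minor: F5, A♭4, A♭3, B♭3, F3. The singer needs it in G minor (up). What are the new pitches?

C6 Eb5 Eb4 F4 C4

C minor to G minor up is a perfect fifth, so every note moves up by that interval.
F5 to C6
Ab4 to Eb5
Ab3 to Eb4
Bb3 to F4
F3 to C4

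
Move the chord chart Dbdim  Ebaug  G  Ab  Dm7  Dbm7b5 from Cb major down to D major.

Edim F#aug A# B E#m7 Em7b5

Cb major down to D major is a diminished seventh; each chord root moves by that interval while the quality stays the same.
Dbdim: root Db down a diminished seventh → E, giving Edim.
Ebaug: root Eb down a diminished seventh → F#, giving F#aug.
G: root G down a diminished seventh → A#, giving A#.
Ab: root Ab down a diminished seventh → B, giving B.
Dm7: root D down a diminished seventh → E#, giving E#m7.
Dbm7b5: root Db down a diminished seventh → E, giving Em7b5.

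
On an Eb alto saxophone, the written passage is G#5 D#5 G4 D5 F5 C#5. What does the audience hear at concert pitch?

B4 F#4 Bb3 F4 Ab4 E4

Written C4 on the Eb alto saxophone sounds as Eb3, a major sixth lower; apply that shift to every note.
G#5 to B4
D#5 to F#4
G4 to Bb3
D5 to F4
F5 to Ab4
C#5 to E4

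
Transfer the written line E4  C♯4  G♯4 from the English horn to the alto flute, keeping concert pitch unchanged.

D4 B3 F#4

First find concert pitch: the English horn sounds a perfect fifth below written, so E4 C♯4 G♯4 sounds A3 F#3 C#4.
Then write for alto flute: it sounds a perfect fourth below written, so the part must be a perfect fourth above concert.
A3 → D4
F#3 → B3
C#4 → F#4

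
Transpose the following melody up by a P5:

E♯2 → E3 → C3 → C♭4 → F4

E#2 to B#2
E3 to B3
C3 to G3
Cb4 to Gb4
F4 to C5

B#2 B3 G3 Gb4 C5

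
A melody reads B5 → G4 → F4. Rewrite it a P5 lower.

B5 -> E5
G4 -> C4
F4 -> Bb3

E5 C4 Bb3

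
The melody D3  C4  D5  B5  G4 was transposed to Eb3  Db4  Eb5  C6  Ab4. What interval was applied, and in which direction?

Take the first pair: D3 → Eb3. D to E spans 2 letter names, so the interval is some kind of second.
D3 to Eb3 is 1 semitone, which makes it a minor second; the second version is higher, so the direction is up.
Checking another pair — G4 → Ab4 — gives the same interval.

up a minor second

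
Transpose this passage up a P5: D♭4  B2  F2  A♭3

Db4 → Ab4
B2 → F#3
F2 → C3
Ab3 → Eb4

Ab4 F#3 C3 Eb4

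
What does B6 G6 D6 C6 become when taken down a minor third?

A minor third down from B6 gives G#6.
G6: a third down reaches E, and 3 semitones makes it E6.
D6: a third down reaches B, and 3 semitones makes it B5.
C6 down a minor third is A5.

G#6 E6 B5 A5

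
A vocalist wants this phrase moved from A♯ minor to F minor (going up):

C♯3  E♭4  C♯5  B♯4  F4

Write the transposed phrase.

Ab3 Cbb5 Ab5 G5 Dbb5

A♯ minor to F minor up is a diminished sixth, so every note moves up by that interval.
C#3 to Ab3
Eb4 to Cbb5
C#5 to Ab5
B#4 to G5
F4 to Dbb5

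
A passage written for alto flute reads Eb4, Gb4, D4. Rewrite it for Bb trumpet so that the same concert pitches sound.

First find concert pitch: the alto flute sounds a perfect fourth below written, so Eb4 Gb4 D4 sounds Bb3 Db4 A3.
Then write for Bb trumpet: it sounds a major second below written, so the part must be a major second above concert.
Bb3 → C4
Db4 → Eb4
A3 → B3

C4 Eb4 B3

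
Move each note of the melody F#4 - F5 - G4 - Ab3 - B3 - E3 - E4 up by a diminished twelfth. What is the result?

C6 Cb7 Db6 Ebb5 F5 Bb4 Bb5

A diminished twelfth up from F#4 gives C6.
F5 up a diminished twelfth is Cb7.
G4 up a diminished twelfth is Db6.
A diminished twelfth up from Ab3 gives Ebb5.
B3 up a diminished twelfth is F5.
A diminished twelfth up from E3 gives Bb4.
A diminished twelfth up from E4 gives Bb5.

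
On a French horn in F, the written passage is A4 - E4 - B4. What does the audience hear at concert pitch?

D4 A3 E4

Written C4 on the French horn in F sounds as F3, a perfect fifth lower; apply that shift to every note.
A4 to D4
E4 to A3
B4 to E4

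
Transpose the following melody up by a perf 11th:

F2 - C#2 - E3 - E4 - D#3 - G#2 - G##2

F2: an eleventh up reaches B, and 17 semitones makes it Bb3.
C#2 up a perfect eleventh is F#3.
A perfect eleventh up from E3 gives A4.
A perfect eleventh up from E4 gives A5.
A perfect eleventh up from D#3 gives G#4.
G#2 up a perfect eleventh is C#4.
G##2: an eleventh up reaches C, and 17 semitones makes it C##4.

Bb3 F#3 A4 A5 G#4 C#4 C##4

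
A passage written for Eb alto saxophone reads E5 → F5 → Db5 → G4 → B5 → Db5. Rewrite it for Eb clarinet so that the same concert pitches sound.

First find concert pitch: the Eb alto saxophone sounds a major sixth below written, so E5 F5 Db5 G4 B5 Db5 sounds G4 Ab4 Fb4 Bb3 D5 Fb4.
Then write for Eb clarinet: it sounds a minor third above written, so the part must be a minor third below concert.
G4 → E4
Ab4 → F4
Fb4 → Db4
Bb3 → G3
D5 → B4
Fb4 → Db4

E4 F4 Db4 G3 B4 Db4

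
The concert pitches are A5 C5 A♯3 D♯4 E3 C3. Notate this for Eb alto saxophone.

F#6 A5 F##4 B#4 C#4 A3

Written C4 sounds as Eb3 on the Eb alto saxophone, so concert pitches are written a major sixth up.
A5 gives F#6
C5 gives A5
A#3 gives F##4
D#4 gives B#4
E3 gives C#4
C3 gives A3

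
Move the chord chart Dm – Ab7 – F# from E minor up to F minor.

Ebm Bbb7 G

E minor up to F minor is a minor second; each chord root moves by that interval while the quality stays the same.
Dm: root D up a minor second → Eb, giving Ebm.
Ab7: root Ab up a minor second → Bbb, giving Bbb7.
F#: root F# up a minor second → G, giving G.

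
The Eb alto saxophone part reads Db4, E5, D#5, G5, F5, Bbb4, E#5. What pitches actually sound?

Written C4 on the Eb alto saxophone sounds as Eb3, a major sixth lower; apply that shift to every note.
Db4 → Fb3
E5 → G4
D#5 → F#4
G5 → Bb4
F5 → Ab4
Bbb4 → Dbb4
E#5 → G#4

Fb3 G4 F#4 Bb4 Ab4 Dbb4 G#4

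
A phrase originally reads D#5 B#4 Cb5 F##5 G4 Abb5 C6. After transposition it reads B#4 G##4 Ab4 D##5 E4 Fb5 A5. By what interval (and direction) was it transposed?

Take the first pair: D#5 → B#4. D to B spans 3 letter names, so the interval is some kind of third.
B#4 to D#5 is 3 semitones, which makes it a minor third; the second version is lower, so the direction is down.
Checking another pair — C6 → A5 — gives the same interval.

down a minor third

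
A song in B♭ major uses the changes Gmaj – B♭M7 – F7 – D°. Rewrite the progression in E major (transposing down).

C#maj EM7 B7 G#°

B♭ major down to E major is a diminished fifth; each chord root moves by that interval while the quality stays the same.
Gmaj: root G down a diminished fifth → C#, giving C#maj.
B♭M7: root B♭ down a diminished fifth → E, giving EM7.
F7: root F down a diminished fifth → B, giving B7.
D°: root D down a diminished fifth → G#, giving G#°.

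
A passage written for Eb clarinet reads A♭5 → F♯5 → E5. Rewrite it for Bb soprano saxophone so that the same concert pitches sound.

Db6 B5 A5

First find concert pitch: the Eb clarinet sounds a minor third above written, so A♭5 F♯5 E5 sounds Cb6 A5 G5.
Then write for Bb soprano saxophone: it sounds a major second below written, so the part must be a major second above concert.
Cb6 → Db6
A5 → B5
G5 → A5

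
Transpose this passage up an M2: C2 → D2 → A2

C2 to D2
D2 to E2
A2 to B2

D2 E2 B2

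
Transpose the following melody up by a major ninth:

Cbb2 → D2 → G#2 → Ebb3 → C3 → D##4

Cbb2 up a major ninth is Dbb3.
D2 up a major ninth is E3.
A major ninth up from G#2 gives A#3.
Ebb3: a ninth up reaches F, and 14 semitones makes it Fb4.
A major ninth up from C3 gives D4.
D##4: a ninth up reaches E, and 14 semitones makes it E##5.

Dbb3 E3 A#3 Fb4 D4 E##5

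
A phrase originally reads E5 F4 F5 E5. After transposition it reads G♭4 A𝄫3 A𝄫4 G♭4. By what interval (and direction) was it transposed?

down an augmented sixth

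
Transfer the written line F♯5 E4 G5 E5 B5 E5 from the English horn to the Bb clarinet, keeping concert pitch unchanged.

First find concert pitch: the English horn sounds a perfect fifth below written, so F♯5 E4 G5 E5 B5 E5 sounds B4 A3 C5 A4 E5 A4.
Then write for Bb clarinet: it sounds a major second below written, so the part must be a major second above concert.
B4 → C#5
A3 → B3
C5 → D5
A4 → B4
E5 → F#5
A4 → B4

C#5 B3 D5 B4 F#5 B4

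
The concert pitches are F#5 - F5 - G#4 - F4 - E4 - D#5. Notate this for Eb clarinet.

The Eb clarinet sounds a minor third above written, so the written part must be a minor third below concert — transpose each note down.
F#5 to D#5
F5 to D5
G#4 to E#4
F4 to D4
E4 to C#4
D#5 to B#4

D#5 D5 E#4 D4 C#4 B#4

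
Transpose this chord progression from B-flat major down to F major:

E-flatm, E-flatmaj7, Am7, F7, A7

B-flat major down to F major is a perfect fourth; each chord root moves by that interval while the quality stays the same.
E-flatm: root E-flat down a perfect fourth → Bb, giving Bbm.
E-flatmaj7: root E-flat down a perfect fourth → Bb, giving Bbmaj7.
Am7: root A down a perfect fourth → E, giving Em7.
F7: root F down a perfect fourth → C, giving C7.
A7: root A down a perfect fourth → E, giving E7.

Bbm Bbmaj7 Em7 C7 E7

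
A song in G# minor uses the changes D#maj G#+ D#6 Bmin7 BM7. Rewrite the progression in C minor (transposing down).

G# minor down to C minor is an augmented fifth; each chord root moves by that interval while the quality stays the same.
D#maj: root D# down an augmented fifth → G, giving Gmaj.
G#+: root G# down an augmented fifth → C, giving C+.
D#6: root D# down an augmented fifth → G, giving G6.
Bmin7: root B down an augmented fifth → Eb, giving Ebmin7.
BM7: root B down an augmented fifth → Eb, giving EbM7.

Gmaj C+ G6 Ebmin7 EbM7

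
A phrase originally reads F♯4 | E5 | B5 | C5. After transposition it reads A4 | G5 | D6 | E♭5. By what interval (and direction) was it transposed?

up a minor third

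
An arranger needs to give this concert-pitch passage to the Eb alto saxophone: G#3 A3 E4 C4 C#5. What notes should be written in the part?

Written C4 sounds as Eb3 on the Eb alto saxophone, so concert pitches are written a major sixth up.
G#3 -> E#4
A3 -> F#4
E4 -> C#5
C4 -> A4
C#5 -> A#5

E#4 F#4 C#5 A4 A#5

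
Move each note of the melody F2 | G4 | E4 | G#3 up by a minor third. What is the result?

Ab2 Bb4 G4 B3

F2 up a minor third is Ab2.
A minor third up from G4 gives Bb4.
A minor third up from E4 gives G4.
G#3: a third up reaches B, and 3 semitones makes it B3.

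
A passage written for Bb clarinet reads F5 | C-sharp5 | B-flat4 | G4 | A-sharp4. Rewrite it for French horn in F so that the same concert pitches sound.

Bb5 F#5 Eb5 C5 D#5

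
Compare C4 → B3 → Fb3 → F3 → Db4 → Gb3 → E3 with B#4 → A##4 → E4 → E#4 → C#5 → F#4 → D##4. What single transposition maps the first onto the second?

up an augmented seventh

From C4 to B#4 is 7 letter names — a seventh of some quality.
C4 to B#4 is 12 semitones, which makes it an augmented seventh; the second version is higher, so the direction is up.
Checking another pair — E3 → D##4 — gives the same interval.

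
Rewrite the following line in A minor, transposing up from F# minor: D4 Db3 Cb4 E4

F4 Fb3 Ebb4 G4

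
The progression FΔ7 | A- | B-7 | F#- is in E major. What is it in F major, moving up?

GbΔ7 Bb- C-7 G-

E major up to F major is a minor second; each chord root moves by that interval while the quality stays the same.
FΔ7: root F up a minor second → Gb, giving GbΔ7.
A-: root A up a minor second → Bb, giving Bb-.
B-7: root B up a minor second → C, giving C-7.
F#-: root F# up a minor second → G, giving G-.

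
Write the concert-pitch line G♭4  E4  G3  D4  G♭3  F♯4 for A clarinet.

Bbb4 G4 Bb3 F4 Bbb3 A4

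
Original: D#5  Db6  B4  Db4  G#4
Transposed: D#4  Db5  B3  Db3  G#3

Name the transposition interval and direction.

down a perfect octave

From D#5 to D#4 is 8 letter names — an octave of some quality.
D#4 to D#5 is 12 semitones, which makes it a perfect octave; the second version is lower, so the direction is down.
Checking another pair — G#4 → G#3 — gives the same interval.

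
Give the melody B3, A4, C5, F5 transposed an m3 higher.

B3 → D4
A4 → C5
C5 → Eb5
F5 → Ab5

D4 C5 Eb5 Ab5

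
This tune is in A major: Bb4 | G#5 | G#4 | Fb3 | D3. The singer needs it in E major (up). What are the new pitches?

F5 D#6 D#5 Cb4 A3

A major to E major up is a perfect fifth, so every note moves up by that interval.
Bb4 -> F5
G#5 -> D#6
G#4 -> D#5
Fb3 -> Cb4
D3 -> A3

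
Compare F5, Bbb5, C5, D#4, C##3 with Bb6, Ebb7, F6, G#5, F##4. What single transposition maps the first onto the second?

up a perfect eleventh

Take the first pair: F5 → Bb6. F to B spans 11 letter names, so the interval is some kind of eleventh.
F5 to Bb6 is 17 semitones, which makes it a perfect eleventh; the second version is higher, so the direction is up.
Checking another pair — C##3 → F##4 — gives the same interval.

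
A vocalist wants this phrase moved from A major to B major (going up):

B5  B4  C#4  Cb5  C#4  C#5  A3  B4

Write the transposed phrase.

A major to B major up is a major second, so every note moves up by that interval.
B5 becomes C#6
B4 becomes C#5
C#4 becomes D#4
Cb5 becomes Db5
C#4 becomes D#4
C#5 becomes D#5
A3 becomes B3
B4 becomes C#5

C#6 C#5 D#4 Db5 D#4 D#5 B3 C#5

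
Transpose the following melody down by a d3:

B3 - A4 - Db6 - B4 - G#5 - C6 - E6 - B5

A diminished third down from B3 gives G##3.
A4: a third down reaches F, and 2 semitones makes it F##4.
A diminished third down from Db6 gives B5.
B4 down a diminished third is G##4.
G#5 down a diminished third is E##5.
C6 down a diminished third is A#5.
E6: a third down reaches C, and 2 semitones makes it C##6.
B5: a third down reaches G, and 2 semitones makes it G##5.

G##3 F##4 B5 G##4 E##5 A#5 C##6 G##5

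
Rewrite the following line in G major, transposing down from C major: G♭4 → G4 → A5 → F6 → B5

C major to G major down is a perfect fourth, so every note moves down by that interval.
Gb4 -> Db4
G4 -> D4
A5 -> E5
F6 -> C6
B5 -> F#5

Db4 D4 E5 C6 F#5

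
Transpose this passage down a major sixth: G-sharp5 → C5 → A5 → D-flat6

B4 Eb4 C5 Fb5

G#5: a sixth down reaches B, and 9 semitones makes it B4.
C5: a sixth down reaches E, and 9 semitones makes it Eb4.
A5 down a major sixth is C5.
Db6: a sixth down reaches F, and 9 semitones makes it Fb5.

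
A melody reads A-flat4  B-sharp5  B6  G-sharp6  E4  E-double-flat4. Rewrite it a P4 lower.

Eb4 F##5 F#6 D#6 B3 Bbb3

Ab4 down a perfect fourth is Eb4.
B#5 down a perfect fourth is F##5.
B6: a fourth down reaches F, and 5 semitones makes it F#6.
A perfect fourth down from G#6 gives D#6.
E4 down a perfect fourth is B3.
A perfect fourth down from Ebb4 gives Bbb3.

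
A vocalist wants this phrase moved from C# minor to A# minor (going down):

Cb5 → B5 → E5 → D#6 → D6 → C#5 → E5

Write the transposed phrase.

Ab4 G#5 C#5 B#5 B5 A#4 C#5

C# minor to A# minor down is a minor third, so every note moves down by that interval.
Cb5 -> Ab4
B5 -> G#5
E5 -> C#5
D#6 -> B#5
D6 -> B5
C#5 -> A#4
E5 -> C#5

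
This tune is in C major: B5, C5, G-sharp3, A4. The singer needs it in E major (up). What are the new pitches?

D#6 E5 B#3 C#5

C major to E major up is a major third, so every note moves up by that interval.
B5 -> D#6
C5 -> E5
G#3 -> B#3
A4 -> C#5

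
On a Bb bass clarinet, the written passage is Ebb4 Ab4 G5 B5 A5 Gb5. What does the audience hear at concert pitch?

Dbb3 Gb3 F4 A4 G4 Fb4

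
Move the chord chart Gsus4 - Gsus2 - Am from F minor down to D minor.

Esus4 Esus2 F#m

F minor down to D minor is a minor third; each chord root moves by that interval while the quality stays the same.
Gsus4: root G down a minor third → E, giving Esus4.
Gsus2: root G down a minor third → E, giving Esus2.
Am: root A down a minor third → F#, giving F#m.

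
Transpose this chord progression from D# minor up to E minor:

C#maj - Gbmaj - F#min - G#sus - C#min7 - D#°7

Dmaj Abbmaj Gmin Asus Dmin7 E°7

D# minor up to E minor is a minor second; each chord root moves by that interval while the quality stays the same.
C#maj: root C# up a minor second → D, giving Dmaj.
Gbmaj: root Gb up a minor second → Abb, giving Abbmaj.
F#min: root F# up a minor second → G, giving Gmin.
G#sus: root G# up a minor second → A, giving Asus.
C#min7: root C# up a minor second → D, giving Dmin7.
D#°7: root D# up a minor second → E, giving E°7.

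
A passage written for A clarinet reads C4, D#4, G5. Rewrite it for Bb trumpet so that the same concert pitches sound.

B3 C##4 F#5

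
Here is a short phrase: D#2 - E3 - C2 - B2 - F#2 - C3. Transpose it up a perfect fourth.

D#2 gives G#2
E3 gives A3
C2 gives F2
B2 gives E3
F#2 gives B2
C3 gives F3

G#2 A3 F2 E3 B2 F3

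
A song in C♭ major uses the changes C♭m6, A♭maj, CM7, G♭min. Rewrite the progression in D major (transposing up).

Dm6 Bmaj D#M7 Amin

C♭ major up to D major is an augmented second; each chord root moves by that interval while the quality stays the same.
C♭m6: root C♭ up an augmented second → D, giving Dm6.
A♭maj: root A♭ up an augmented second → B, giving Bmaj.
CM7: root C up an augmented second → D#, giving D#M7.
G♭min: root G♭ up an augmented second → A, giving Amin.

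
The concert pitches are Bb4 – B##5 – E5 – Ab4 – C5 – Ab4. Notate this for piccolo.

Written C4 sounds as C5 on the piccolo, so concert pitches are written a perfect octave down.
Bb4 gives Bb3
B##5 gives B##4
E5 gives E4
Ab4 gives Ab3
C5 gives C4
Ab4 gives Ab3

Bb3 B##4 E4 Ab3 C4 Ab3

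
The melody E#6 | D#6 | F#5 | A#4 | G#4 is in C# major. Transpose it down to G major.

C# major to G major down is an augmented fourth, so every note moves down by that interval.
E#6 becomes B5
D#6 becomes A5
F#5 becomes C5
A#4 becomes E4
G#4 becomes D4

B5 A5 C5 E4 D4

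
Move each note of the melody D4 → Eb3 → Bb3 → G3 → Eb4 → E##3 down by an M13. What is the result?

D4 gives F2
Eb3 gives Gb1
Bb3 gives Db2
G3 gives Bb1
Eb4 gives Gb2
E##3 gives G##1

F2 Gb1 Db2 Bb1 Gb2 G##1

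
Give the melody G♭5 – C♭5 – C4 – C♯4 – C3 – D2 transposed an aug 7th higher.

F#6 B5 B#4 B##4 B#3 C##3

Gb5: a seventh up reaches F, and 12 semitones makes it F#6.
Cb5 up an augmented seventh is B5.
C4: a seventh up reaches B, and 12 semitones makes it B#4.
An augmented seventh up from C#4 gives B##4.
An augmented seventh up from C3 gives B#3.
D2: a seventh up reaches C, and 12 semitones makes it C##3.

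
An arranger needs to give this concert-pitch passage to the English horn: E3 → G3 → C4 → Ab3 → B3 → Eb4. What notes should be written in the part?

B3 D4 G4 Eb4 F#4 Bb4

Written C4 sounds as F3 on the English horn, so concert pitches are written a perfect fifth up.
E3 gives B3
G3 gives D4
C4 gives G4
Ab3 gives Eb4
B3 gives F#4
Eb4 gives Bb4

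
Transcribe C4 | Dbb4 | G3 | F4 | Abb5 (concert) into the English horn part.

G4 Abb4 D4 C5 Ebb6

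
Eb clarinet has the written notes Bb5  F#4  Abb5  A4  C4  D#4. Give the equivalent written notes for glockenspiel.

Db4 A2 Cbb4 C3 Eb2 F#2

First find concert pitch: the Eb clarinet sounds a minor third above written, so Bb5 F#4 Abb5 A4 C4 D#4 sounds Db6 A4 Cbb6 C5 Eb4 F#4.
Then write for glockenspiel: it sounds a perfect fifteenth above written, so the part must be a perfect fifteenth below concert.
Db6 → Db4
A4 → A2
Cbb6 → Cbb4
C5 → C3
Eb4 → Eb2
F#4 → F#2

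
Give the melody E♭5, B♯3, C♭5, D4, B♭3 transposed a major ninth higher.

F6 C##5 Db6 E5 C5

Eb5: a ninth up reaches F, and 14 semitones makes it F6.
B#3: a ninth up reaches C, and 14 semitones makes it C##5.
Cb5: a ninth up reaches D, and 14 semitones makes it Db6.
D4 up a major ninth is E5.
Bb3: a ninth up reaches C, and 14 semitones makes it C5.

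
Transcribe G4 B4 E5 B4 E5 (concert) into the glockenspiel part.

Written C4 sounds as C6 on the glockenspiel, so concert pitches are written a perfect fifteenth down.
G4 gives G2
B4 gives B2
E5 gives E3
B4 gives B2
E5 gives E3

G2 B2 E3 B2 E3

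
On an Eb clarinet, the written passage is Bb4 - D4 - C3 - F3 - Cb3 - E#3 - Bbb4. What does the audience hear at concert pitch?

Db5 F4 Eb3 Ab3 Ebb3 G#3 Dbb5

Written C4 on the Eb clarinet sounds as Eb4, a minor third higher; apply that shift to every note.
Bb4 -> Db5
D4 -> F4
C3 -> Eb3
F3 -> Ab3
Cb3 -> Ebb3
E#3 -> G#3
Bbb4 -> Dbb5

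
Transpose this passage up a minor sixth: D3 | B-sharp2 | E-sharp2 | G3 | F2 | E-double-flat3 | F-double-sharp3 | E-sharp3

D3: a sixth up reaches B, and 8 semitones makes it Bb3.
B#2: a sixth up reaches G, and 8 semitones makes it G#3.
E#2 up a minor sixth is C#3.
G3: a sixth up reaches E, and 8 semitones makes it Eb4.
A minor sixth up from F2 gives Db3.
Ebb3 up a minor sixth is Cbb4.
F##3 up a minor sixth is D#4.
A minor sixth up from E#3 gives C#4.

Bb3 G#3 C#3 Eb4 Db3 Cbb4 D#4 C#4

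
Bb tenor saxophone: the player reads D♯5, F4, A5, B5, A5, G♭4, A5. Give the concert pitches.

C#4 Eb3 G4 A4 G4 Fb3 G4

Written C4 on the Bb tenor saxophone sounds as Bb2, a major ninth lower; apply that shift to every note.
D#5 becomes C#4
F4 becomes Eb3
A5 becomes G4
B5 becomes A4
A5 becomes G4
Gb4 becomes Fb3
A5 becomes G4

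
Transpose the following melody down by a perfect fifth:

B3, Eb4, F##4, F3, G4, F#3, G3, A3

B3: a fifth down reaches E, and 7 semitones makes it E3.
Eb4 down a perfect fifth is Ab3.
F##4 down a perfect fifth is B#3.
F3: a fifth down reaches B, and 7 semitones makes it Bb2.
G4 down a perfect fifth is C4.
A perfect fifth down from F#3 gives B2.
G3 down a perfect fifth is C3.
A3: a fifth down reaches D, and 7 semitones makes it D3.

E3 Ab3 B#3 Bb2 C4 B2 C3 D3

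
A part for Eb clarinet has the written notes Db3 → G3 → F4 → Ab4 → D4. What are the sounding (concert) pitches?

Fb3 Bb3 Ab4 Cb5 F4

The Eb clarinet sounds a minor third above written, so transpose each written note up a minor third.
Db3 to Fb3
G3 to Bb3
F4 to Ab4
Ab4 to Cb5
D4 to F4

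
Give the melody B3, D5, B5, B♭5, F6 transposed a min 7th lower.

C#3 E4 C#5 C5 G5

B3: a seventh down reaches C, and 10 semitones makes it C#3.
A minor seventh down from D5 gives E4.
B5 down a minor seventh is C#5.
A minor seventh down from Bb5 gives C5.
F6 down a minor seventh is G5.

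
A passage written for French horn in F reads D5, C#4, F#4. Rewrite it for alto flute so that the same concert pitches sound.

C5 B3 E4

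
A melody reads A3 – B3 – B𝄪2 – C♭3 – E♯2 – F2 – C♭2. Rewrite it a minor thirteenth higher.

A3 → F5
B3 → G5
B##2 → G##4
Cb3 → Abb4
E#2 → C#4
F2 → Db4
Cb2 → Abb3

F5 G5 G##4 Abb4 C#4 Db4 Abb3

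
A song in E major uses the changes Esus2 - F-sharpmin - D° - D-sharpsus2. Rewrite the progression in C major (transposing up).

Csus2 Dmin Bb° Bsus2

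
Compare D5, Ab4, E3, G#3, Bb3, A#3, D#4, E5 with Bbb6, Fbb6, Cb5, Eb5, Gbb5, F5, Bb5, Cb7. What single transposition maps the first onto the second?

From D5 to Bbb6 is 13 letter names — a thirteenth of some quality.
D5 to Bbb6 is 19 semitones, which makes it a diminished thirteenth; the second version is higher, so the direction is up.
Checking another pair — E5 → Cb7 — gives the same interval.

up a diminished thirteenth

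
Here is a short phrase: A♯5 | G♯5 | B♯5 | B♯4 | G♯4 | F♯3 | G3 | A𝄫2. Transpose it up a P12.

E#7 D#7 F##7 F##6 D#6 C#5 D5 Ebb4

A#5: a twelfth up reaches E, and 19 semitones makes it E#7.
G#5: a twelfth up reaches D, and 19 semitones makes it D#7.
A perfect twelfth up from B#5 gives F##7.
B#4: a twelfth up reaches F, and 19 semitones makes it F##6.
A perfect twelfth up from G#4 gives D#6.
F#3 up a perfect twelfth is C#5.
G3 up a perfect twelfth is D5.
A perfect twelfth up from Abb2 gives Ebb4.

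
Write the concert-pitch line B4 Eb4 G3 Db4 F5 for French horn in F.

F#5 Bb4 D4 Ab4 C6

Written C4 sounds as F3 on the French horn in F, so concert pitches are written a perfect fifth up.
B4 -> F#5
Eb4 -> Bb4
G3 -> D4
Db4 -> Ab4
F5 -> C6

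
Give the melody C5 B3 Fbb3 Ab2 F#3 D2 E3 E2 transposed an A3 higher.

C5 → E#5
B3 → D##4
Fbb3 → Ab3
Ab2 → C#3
F#3 → A##3
D2 → F##2
E3 → G##3
E2 → G##2

E#5 D##4 Ab3 C#3 A##3 F##2 G##3 G##2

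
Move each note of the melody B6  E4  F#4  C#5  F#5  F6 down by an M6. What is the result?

B6 -> D6
E4 -> G3
F#4 -> A3
C#5 -> E4
F#5 -> A4
F6 -> Ab5

D6 G3 A3 E4 A4 Ab5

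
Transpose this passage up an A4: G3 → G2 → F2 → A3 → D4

C#4 C#3 B2 D#4 G#4

G3: a fourth up reaches C, and 6 semitones makes it C#4.
G2: a fourth up reaches C, and 6 semitones makes it C#3.
F2: a fourth up reaches B, and 6 semitones makes it B2.
A3 up an augmented fourth is D#4.
D4 up an augmented fourth is G#4.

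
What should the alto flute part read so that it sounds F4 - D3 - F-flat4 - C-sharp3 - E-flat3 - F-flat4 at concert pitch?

Bb4 G3 Bbb4 F#3 Ab3 Bbb4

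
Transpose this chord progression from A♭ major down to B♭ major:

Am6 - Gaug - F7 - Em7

Bm6 Aaug G7 F#m7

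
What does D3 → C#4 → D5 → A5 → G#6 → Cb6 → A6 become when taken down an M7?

Eb2 D3 Eb4 Bb4 A5 Dbb5 Bb5

D3 to Eb2
C#4 to D3
D5 to Eb4
A5 to Bb4
G#6 to A5
Cb6 to Dbb5
A6 to Bb5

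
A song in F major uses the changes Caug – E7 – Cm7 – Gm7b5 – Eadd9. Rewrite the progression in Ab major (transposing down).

Ebaug G7 Ebm7 Bbm7b5 Gadd9

F major down to Ab major is a major sixth; each chord root moves by that interval while the quality stays the same.
Caug: root C down a major sixth → Eb, giving Ebaug.
E7: root E down a major sixth → G, giving G7.
Cm7: root C down a major sixth → Eb, giving Ebm7.
Gm7b5: root G down a major sixth → Bb, giving Bbm7b5.
Eadd9: root E down a major sixth → G, giving Gadd9.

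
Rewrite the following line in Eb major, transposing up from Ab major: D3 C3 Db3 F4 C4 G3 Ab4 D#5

Ab major to Eb major up is a perfect fifth, so every note moves up by that interval.
D3 -> A3
C3 -> G3
Db3 -> Ab3
F4 -> C5
C4 -> G4
G3 -> D4
Ab4 -> Eb5
D#5 -> A#5

A3 G3 Ab3 C5 G4 D4 Eb5 A#5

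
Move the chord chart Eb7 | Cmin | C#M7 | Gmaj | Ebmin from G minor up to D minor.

Bb7 Gmin G#M7 Dmaj Bbmin

G minor up to D minor is a perfect fifth; each chord root moves by that interval while the quality stays the same.
Eb7: root Eb up a perfect fifth → Bb, giving Bb7.
Cmin: root C up a perfect fifth → G, giving Gmin.
C#M7: root C# up a perfect fifth → G#, giving G#M7.
Gmaj: root G up a perfect fifth → D, giving Dmaj.
Ebmin: root Eb up a perfect fifth → Bb, giving Bbmin.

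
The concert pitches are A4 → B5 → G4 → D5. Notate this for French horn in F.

The French horn in F sounds a perfect fifth below written, so the written part must be a perfect fifth above concert — transpose each note up.
A4 -> E5
B5 -> F#6
G4 -> D5
D5 -> A5

E5 F#6 D5 A5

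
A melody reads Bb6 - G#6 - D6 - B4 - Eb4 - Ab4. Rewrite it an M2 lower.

Bb6 to Ab6
G#6 to F#6
D6 to C6
B4 to A4
Eb4 to Db4
Ab4 to Gb4

Ab6 F#6 C6 A4 Db4 Gb4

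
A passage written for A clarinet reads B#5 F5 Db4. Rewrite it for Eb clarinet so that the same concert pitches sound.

E##5 B4 G3

First find concert pitch: the A clarinet sounds a minor third below written, so B#5 F5 Db4 sounds G##5 D5 Bb3.
Then write for Eb clarinet: it sounds a minor third above written, so the part must be a minor third below concert.
G##5 → E##5
D5 → B4
Bb3 → G3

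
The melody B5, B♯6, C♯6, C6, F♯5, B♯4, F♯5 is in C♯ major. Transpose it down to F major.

Eb5 E6 F5 Fb5 Bb4 E4 Bb4

From C♯ down to F is an augmented fifth; apply that to each pitch.
B5 becomes Eb5
B#6 becomes E6
C#6 becomes F5
C6 becomes Fb5
F#5 becomes Bb4
B#4 becomes E4
F#5 becomes Bb4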